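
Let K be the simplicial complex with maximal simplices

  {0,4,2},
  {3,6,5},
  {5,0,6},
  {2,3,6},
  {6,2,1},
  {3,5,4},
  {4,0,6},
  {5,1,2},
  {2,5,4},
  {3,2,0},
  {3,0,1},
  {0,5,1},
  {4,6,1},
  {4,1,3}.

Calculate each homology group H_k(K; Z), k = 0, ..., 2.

Order the vertices as 0 < 1 < 2 < 3 < 4 < 5 < 6. Listing each simplex with vertices in this order, K has dimension 2 with simplices:

  0-simplices (7): [0], [1], [2], [3], [4], [5], [6]
  1-simplices (21): [0,1], [0,2], [0,3], [0,4], [0,5], [0,6], [1,2], [1,3], [1,4], [1,5], [1,6], [2,3], [2,4], [2,5], [2,6], [3,4], [3,5], [3,6], [4,5], [4,6], [5,6]
  2-simplices (14): [0,1,3], [0,1,5], [0,2,3], [0,2,4], [0,4,6], [0,5,6], [1,2,5], [1,2,6], [1,3,4], [1,4,6], [2,3,6], [2,4,5], [3,4,5], [3,5,6]

so the chain groups are C_0 ≅ Z^7, C_1 ≅ Z^21, C_2 ≅ Z^14.

∂_1: C_1 → C_0 sends each edge [p,q] (with p < q) to q − p.
The 7×21 boundary matrix has rank 6 and Smith normal form diag(1,1,1,1,1,1).

The boundary map ∂_2: C_2 → C_1 maps a triangle to the signed sum of its edges. For instance
  ∂[1,3,4] = [3,4] − [1,4] + [1,3],
  ∂[1,2,6] = [2,6] − [1,6] + [1,2].
The 21×14 boundary matrix has rank 13 and Smith normal form diag(1,1,1,1,1,1,1,1,1,1,1,1,1).

From H_k ≅ ker(∂_k) / im(∂_{k+1}) we obtain:

  H_0: rank C_0 − rank ∂_1 = 7 − 6 = 1, and the invariant factors of ∂_1 are all 1, so H_0 ≅ Z.
  H_1: rank ker ∂_1 − rank ∂_2 = (21 − 6) − 13 = 2, and the invariant factors of ∂_2 are all 1, so H_1 ≅ Z^2.
  H_2: rank ker ∂_2 − rank ∂_3 = (14 − 13) − 0 = 1, and there is no ∂_3, so H_2 ≅ Z.

As a check, the Euler characteristic is 7 − 21 + 14 = 0, which agrees with 1 − 2 + 1 = 0.
(K is a triangulation of the torus T^2.)

H_0 = Z,  H_1 = Z^2,  H_2 = Z.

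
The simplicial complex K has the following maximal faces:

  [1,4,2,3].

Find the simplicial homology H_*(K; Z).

Order the vertices as 1 < 2 < 3 < 4. Listing each simplex with vertices in this order, K has dimension 3 with simplices:

  0-simplices (4): [1], [2], [3], [4]
  1-simplices (6): [1,2], [1,3], [1,4], [2,3], [2,4], [3,4]
  2-simplices (4): [1,2,3], [1,2,4], [1,3,4], [2,3,4]
  3-simplices (1): [1,2,3,4]

so the chain groups are C_0 ≅ Z^4, C_1 ≅ Z^6, C_2 ≅ Z^4, C_3 ≅ Z^1.

The boundary map ∂_1: C_1 → C_0 sends each edge [p,q] (with p < q) to q − p. For instance
  ∂[2,3] = [3] − [2].
As a 4×6 matrix over Z this has rank 3, with invariant factors (1,1,1).

The boundary map ∂_2: C_2 → C_1 sends each 2-simplex [p,q,r] to [q,r] − [p,r] + [p,q]. For instance
  ∂[1,2,4] = [2,4] − [1,4] + [1,2],
  ∂[2,3,4] = [3,4] − [2,4] + [2,3].
This gives a 6×4 integer matrix of rank 3; reducing to Smith normal form yields diagonal entries (1,1,1).

The boundary map ∂_3: C_3 → C_2 sends each 3-simplex σ to the alternating sum Σ_i (−1)^i (σ with its i-th vertex removed). For instance
  ∂[1,2,3,4] = [2,3,4] − [1,3,4] + [1,2,4] − [1,2,3].
This gives a 4×1 integer matrix of rank 1; reducing to Smith normal form yields diagonal entries (1).

Reading off H_k = ker ∂_k / im ∂_{k+1}:

  H_0: rank C_0 − rank ∂_1 = 4 − 3 = 1, and the invariant factors of ∂_1 are all 1, so H_0 ≅ Z.
  H_1: rank ker ∂_1 − rank ∂_2 = (6 − 3) − 3 = 0, and the invariant factors of ∂_2 are all 1, so H_1 ≅ 0.
  H_2: rank ker ∂_2 − rank ∂_3 = (4 − 3) − 1 = 0, and the invariant factors of ∂_3 are all 1, so H_2 ≅ 0.
  H_3: rank ker ∂_3 − rank ∂_4 = (1 − 1) − 0 = 0, and there is no ∂_4, so H_3 ≅ 0.

(K is a triangulation of the 3-simplex.)

H_0 = Z,  H_1 = 0,  H_2 = 0,  H_3 = 0.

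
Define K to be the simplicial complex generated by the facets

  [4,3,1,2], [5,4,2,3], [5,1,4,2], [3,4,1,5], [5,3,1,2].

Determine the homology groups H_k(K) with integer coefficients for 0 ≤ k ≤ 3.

Take the total order 1 < 2 < 3 < 4 < 5 on the vertex set. Then K (dimension 3) consists of the simplices:

  0-simplices (5): [1], [2], [3], [4], [5]
  1-simplices (10): [1,2], [1,3], [1,4], [1,5], [2,3], [2,4], [2,5], [3,4], [3,5], [4,5]
  2-simplices (10): [1,2,3], [1,2,4], [1,2,5], [1,3,4], [1,3,5], [1,4,5], [2,3,4], [2,3,5], [2,4,5], [3,4,5]
  3-simplices (5): [1,2,3,4], [1,2,3,5], [1,2,4,5], [1,3,4,5], [2,3,4,5]

giving chain groups C_0 ≅ Z^5, C_1 ≅ Z^10, C_2 ≅ Z^10, C_3 ≅ Z^5.

The boundary map ∂_1: C_1 → C_0 sends each edge [p,q] (with p < q) to q − p. For instance
  ∂[1,5] = [5] − [1].
The resulting 5×10 matrix has rank 4, and its Smith normal form has invariant factors (1,1,1,1).

The boundary map ∂_2: C_2 → C_1 sends each 2-simplex [p,q,r] to [q,r] − [p,r] + [p,q]. For instance
  ∂[3,4,5] = [4,5] − [3,5] + [3,4],
  ∂[2,3,5] = [3,5] − [2,5] + [2,3].
This gives a 10×10 integer matrix of rank 6; reducing to Smith normal form yields diagonal entries (1,1,1,1,1,1).

∂_3: C_3 → C_2 sends each 3-simplex σ to the alternating sum Σ_i (−1)^i (σ with its i-th vertex removed). For instance
  ∂[1,2,4,5] = [2,4,5] − [1,4,5] + [1,2,5] − [1,2,4],
  ∂[2,3,4,5] = [3,4,5] − [2,4,5] + [2,3,5] − [2,3,4].
This gives a 10×5 integer matrix of rank 4; reducing to Smith normal form yields diagonal entries (1,1,1,1).

From H_k ≅ ker(∂_k) / im(∂_{k+1}) we obtain:

  H_0: rank C_0 − rank ∂_1 = 5 − 4 = 1, and the invariant factors of ∂_1 are all 1, so H_0 = Z.
  H_1: rank ker ∂_1 − rank ∂_2 = (10 − 4) − 6 = 0, and the invariant factors of ∂_2 are all 1, so H_1 = 0.
  H_2: rank ker ∂_2 − rank ∂_3 = (10 − 6) − 4 = 0, and the invariant factors of ∂_3 are all 1, so H_2 = 0.
  H_3: rank ker ∂_3 − rank ∂_4 = (5 − 4) − 0 = 1, and there is no ∂_4, so H_3 = Z.

H_0 = Z,  H_1 = 0,  H_2 = 0,  H_3 = Z.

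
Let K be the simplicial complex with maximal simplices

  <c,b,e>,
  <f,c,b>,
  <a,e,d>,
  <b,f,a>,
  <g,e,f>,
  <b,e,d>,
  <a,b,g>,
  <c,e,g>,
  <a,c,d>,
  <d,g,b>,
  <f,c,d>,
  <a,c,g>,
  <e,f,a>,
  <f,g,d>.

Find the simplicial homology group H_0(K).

H_0 ≅ Z.

Order the vertices as a < b < c < d < e < f < g. Listing each simplex with vertices in this order, K has dimension 2 with simplices:

  0-simplices (7): a, b, c, d, e, f, g
  1-simplices (21): ab, ac, ad, ae, af, ag, bc, bd, be, bf, bg, cd, ce, cf, cg, de, df, dg, ef, eg, fg
  2-simplices (14): abf, abg, acd, acg, ade, aef, bce, bcf, bde, bdg, cdf, ceg, dfg, efg

so the chain groups are C_0 ≅ Z^7, C_1 ≅ Z^21, C_2 ≅ Z^14.

Boundary ∂_1: C_1 → C_0 maps an edge to its endpoints' difference, ∂[p,q] = q − p. For instance
  ∂be = e − b.
As a 7×21 matrix over Z this has rank 6, with invariant factors (1,1,1,1,1,1).

Boundary ∂_2: C_2 → C_1 acts by ∂[p,q,r] = [q,r] − [p,r] + [p,q]. For instance
  ∂ade = de − ae + ad,
  ∂bce = ce − be + bc.
The 21×14 boundary matrix has rank 13 and Smith normal form diag(1,1,1,1,1,1,1,1,1,1,1,1,1).

Reading off H_k = ker ∂_k / im ∂_{k+1}:

  H_0: rank C_0 − rank ∂_1 = 7 − 6 = 1, and the invariant factors of ∂_1 are all 1, so H_0 = Z.

(K is a triangulation of the torus T^2.)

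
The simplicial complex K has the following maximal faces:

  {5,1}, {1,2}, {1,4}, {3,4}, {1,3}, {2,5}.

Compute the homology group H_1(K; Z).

We work with the vertex ordering 1 < 2 < 3 < 4 < 5. The simplices of K, each written with vertices in increasing order, are:

  0-simplices (5): [1], [2], [3], [4], [5]
  1-simplices (6): [1,2], [1,3], [1,4], [1,5], [2,5], [3,4]

giving chain groups C_0 ≅ Z^5, C_1 ≅ Z^6.

The boundary map ∂_1: C_1 → C_0 is given by ∂[p,q] = [q] − [p]. For instance
  ∂[1,4] = [4] − [1].
The resulting 5×6 matrix has rank 4, and its Smith normal form has invariant factors (1,1,1,1).

From H_k ≅ ker(∂_k) / im(∂_{k+1}) we obtain:

  H_1: rank ker ∂_1 − rank ∂_2 = (6 − 4) − 0 = 2, and there is no ∂_2, so H_1 = Z^2.

H_1 = Z^2.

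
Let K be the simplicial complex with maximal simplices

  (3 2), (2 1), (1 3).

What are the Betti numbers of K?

b_0 = 1, b_1 = 1.

Fix the vertex order 1 < 2 < 3 and write every simplex with vertices in increasing order. Then dim K = 1 and the simplices of K are:

  0-simplices (3): [1], [2], [3]
  1-simplices (3): [1,2], [1,3], [2,3]

so the chain groups are C_0 ≅ Z^3, C_1 ≅ Z^3.

Boundary ∂_1: C_1 → C_0 maps an edge to its endpoints' difference, ∂[p,q] = q − p. For instance
  ∂[1,3] = [3] − [1].
The 3×3 boundary matrix has rank 2 and Smith normal form diag(1,1).

Now H_k = ker ∂_k / im ∂_{k+1}, so:

  H_0: rank C_0 − rank ∂_1 = 3 − 2 = 1, and the invariant factors of ∂_1 are all 1, so H_0 = Z.
  H_1: rank ker ∂_1 − rank ∂_2 = (3 − 2) − 0 = 1, and there is no ∂_2, so H_1 = Z.

As a check, the Euler characteristic is 3 − 3 = 0, which agrees with 1 − 1 = 0.

Hence the Betti numbers are b_0 = 1, b_1 = 1.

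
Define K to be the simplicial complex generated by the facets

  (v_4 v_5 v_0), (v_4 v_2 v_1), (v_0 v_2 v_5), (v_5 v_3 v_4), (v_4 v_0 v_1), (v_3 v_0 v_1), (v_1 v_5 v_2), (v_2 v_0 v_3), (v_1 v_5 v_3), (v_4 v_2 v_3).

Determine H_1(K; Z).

Fix the vertex order v_0 < v_1 < v_2 < v_3 < v_4 < v_5 and write every simplex with vertices in increasing order. Then dim K = 2 and the simplices of K are:

  0-simplices (6): [v_0], [v_1], [v_2], [v_3], [v_4], [v_5]
  1-simplices (15): (15 of them)
  2-simplices (10): [v_0,v_1,v_3], [v_0,v_1,v_4], [v_0,v_2,v_3], [v_0,v_2,v_5], [v_0,v_4,v_5], [v_1,v_2,v_4], [v_1,v_2,v_5], [v_1,v_3,v_5], [v_2,v_3,v_4], [v_3,v_4,v_5]

giving chain groups C_0 ≅ Z^6, C_1 ≅ Z^15, C_2 ≅ Z^10.

∂_1: C_1 → C_0 sends each edge [p,q] (with p < q) to q − p.
The resulting 6×15 matrix has rank 5, and its Smith normal form has invariant factors (1,1,1,1,1).

The boundary map ∂_2: C_2 → C_1 sends each 2-simplex [p,q,r] to [q,r] − [p,r] + [p,q]. For instance
  ∂[v_1,v_2,v_4] = [v_2,v_4] − [v_1,v_4] + [v_1,v_2],
  ∂[v_1,v_2,v_5] = [v_2,v_5] − [v_1,v_5] + [v_1,v_2].
The resulting 15×10 matrix has rank 10, and its Smith normal form has invariant factors (1,1,1,1,1,1,1,1,1,2).

Computing H_k = (kernel of ∂_k) / (image of ∂_{k+1}):

  H_1: rank ker ∂_1 − rank ∂_2 = (15 − 5) − 10 = 0, and ∂_2 has invariant factor 2 > 1, so H_1 = Z/2Z.

H_1 = Z/2Z.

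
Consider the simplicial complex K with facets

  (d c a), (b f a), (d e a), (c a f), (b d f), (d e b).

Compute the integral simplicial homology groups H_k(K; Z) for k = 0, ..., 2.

Take the total order a < b < c < d < e < f on the vertex set. Then K (dimension 2) consists of the simplices:

  0-simplices (6): a, b, c, d, e, f
  1-simplices (12): ab, ac, ad, ae, af, bd, be, bf, cd, cf, de, df
  2-simplices (6): abf, acd, acf, ade, bde, bdf

so the chain groups are C_0 ≅ Z^6, C_1 ≅ Z^12, C_2 ≅ Z^6.

Boundary ∂_1: C_1 → C_0 sends each edge [p,q] (with p < q) to q − p. For instance
  ∂de = e − d.
The 6×12 boundary matrix has rank 5 and Smith normal form diag(1,1,1,1,1).

∂_2: C_2 → C_1 sends each 2-simplex [p,q,r] to [q,r] − [p,r] + [p,q]. For instance
  ∂bde = de − be + bd,
  ∂abf = bf − af + ab.
This gives a 12×6 integer matrix of rank 6; reducing to Smith normal form yields diagonal entries (1,1,1,1,1,1).

Now H_k = ker ∂_k / im ∂_{k+1}, so:

  H_0: rank C_0 − rank ∂_1 = 6 − 5 = 1, and the invariant factors of ∂_1 are all 1, so H_0 = Z.
  H_1: rank ker ∂_1 − rank ∂_2 = (12 − 5) − 6 = 1, and the invariant factors of ∂_2 are all 1, so H_1 = Z.
  H_2: rank ker ∂_2 − rank ∂_3 = (6 − 6) − 0 = 0, and there is no ∂_3, so H_2 = 0.

H_0 ≅ Z,  H_1 ≅ Z,  H_2 = 0.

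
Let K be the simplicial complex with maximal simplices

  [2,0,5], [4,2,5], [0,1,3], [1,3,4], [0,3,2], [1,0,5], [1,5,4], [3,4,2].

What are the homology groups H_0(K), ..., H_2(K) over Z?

Order the vertices as 0 < 1 < 2 < 3 < 4 < 5. Listing each simplex with vertices in this order, K has dimension 2 with simplices:

  0-simplices (6): [0], [1], [2], [3], [4], [5]
  1-simplices (12): [0,1], [0,2], [0,3], [0,5], [1,3], [1,4], [1,5], [2,3], [2,4], [2,5], [3,4], [4,5]
  2-simplices (8): [0,1,3], [0,1,5], [0,2,3], [0,2,5], [1,3,4], [1,4,5], [2,3,4], [2,4,5]

Hence C_0 ≅ Z^6, C_1 ≅ Z^12, C_2 ≅ Z^8.

The boundary map ∂_1: C_1 → C_0 is given by ∂[p,q] = [q] − [p]. For instance
  ∂[2,3] = [3] − [2].
The 6×12 boundary matrix has rank 5 and Smith normal form diag(1,1,1,1,1).

Boundary ∂_2: C_2 → C_1 sends each 2-simplex [p,q,r] to [q,r] − [p,r] + [p,q]. For instance
  ∂[2,3,4] = [3,4] − [2,4] + [2,3],
  ∂[1,4,5] = [4,5] − [1,5] + [1,4].
The resulting 12×8 matrix has rank 7, and its Smith normal form has invariant factors (1,1,1,1,1,1,1).

From H_k ≅ ker(∂_k) / im(∂_{k+1}) we obtain:

  H_0: rank C_0 − rank ∂_1 = 6 − 5 = 1, and the invariant factors of ∂_1 are all 1, so H_0 = Z.
  H_1: rank ker ∂_1 − rank ∂_2 = (12 − 5) − 7 = 0, and the invariant factors of ∂_2 are all 1, so H_1 = 0.
  H_2: rank ker ∂_2 − rank ∂_3 = (8 − 7) − 0 = 1, and there is no ∂_3, so H_2 = Z.

As a check, the Euler characteristic is 6 − 12 + 8 = 2, which agrees with 1 − 0 + 1 = 2.

H_0 ≅ Z,  H_1 = 0,  H_2 ≅ Z.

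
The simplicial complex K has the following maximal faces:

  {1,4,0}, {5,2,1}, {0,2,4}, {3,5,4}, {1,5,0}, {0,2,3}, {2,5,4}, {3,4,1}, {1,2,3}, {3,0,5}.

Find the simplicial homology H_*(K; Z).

Fix the vertex order 0 < 1 < 2 < 3 < 4 < 5 and write every simplex with vertices in increasing order. Then dim K = 2 and the simplices of K are:

  0-simplices (6): [0], [1], [2], [3], [4], [5]
  1-simplices (15): [0,1], [0,2], [0,3], [0,4], [0,5], [1,2], [1,3], [1,4], [1,5], [2,3], [2,4], [2,5], [3,4], [3,5], [4,5]
  2-simplices (10): [0,1,4], [0,1,5], [0,2,3], [0,2,4], [0,3,5], [1,2,3], [1,2,5], [1,3,4], [2,4,5], [3,4,5]

giving chain groups C_0 ≅ Z^6, C_1 ≅ Z^15, C_2 ≅ Z^10.

Boundary ∂_1: C_1 → C_0 sends each edge [p,q] (with p < q) to q − p.
As a 6×15 matrix over Z this has rank 5, with invariant factors (1,1,1,1,1).

Boundary ∂_2: C_2 → C_1 maps a triangle to the signed sum of its edges. For instance
  ∂[1,3,4] = [3,4] − [1,4] + [1,3],
  ∂[0,3,5] = [3,5] − [0,5] + [0,3].
This gives a 15×10 integer matrix of rank 10; reducing to Smith normal form yields diagonal entries (1,1,1,1,1,1,1,1,1,2).

Now H_k = ker ∂_k / im ∂_{k+1}, so:

  H_0: rank C_0 − rank ∂_1 = 6 − 5 = 1, and the invariant factors of ∂_1 are all 1, so H_0 = Z.
  H_1: rank ker ∂_1 − rank ∂_2 = (15 − 5) − 10 = 0, and ∂_2 has invariant factor 2 > 1, so H_1 = Z/2.
  H_2: rank ker ∂_2 − rank ∂_3 = (10 − 10) − 0 = 0, and there is no ∂_3, so H_2 = 0.

H_0 ≅ Z,  H_1 ≅ Z/2,  H_2 = 0.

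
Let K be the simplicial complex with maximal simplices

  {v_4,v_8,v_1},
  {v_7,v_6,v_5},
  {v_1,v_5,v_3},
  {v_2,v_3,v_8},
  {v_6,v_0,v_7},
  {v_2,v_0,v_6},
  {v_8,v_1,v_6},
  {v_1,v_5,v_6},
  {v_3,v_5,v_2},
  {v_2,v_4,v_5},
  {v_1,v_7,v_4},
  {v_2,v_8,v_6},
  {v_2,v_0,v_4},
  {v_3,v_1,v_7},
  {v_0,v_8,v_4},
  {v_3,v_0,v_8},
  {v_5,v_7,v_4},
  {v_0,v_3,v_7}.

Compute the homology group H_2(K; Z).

H_2 = 0.

Fix the vertex order v_0 < v_1 < v_2 < v_3 < v_4 < v_5 < v_6 < v_7 < v_8 and write every simplex with vertices in increasing order. Then dim K = 2 and the simplices of K are:

  0-simplices (9): [v_0], [v_1], [v_2], [v_3], [v_4], [v_5], [v_6], [v_7], [v_8]
  1-simplices (27): (27 of them)
  2-simplices (18): (18 of them)

giving chain groups C_0 ≅ Z^9, C_1 ≅ Z^27, C_2 ≅ Z^18.

Boundary ∂_1: C_1 → C_0 is given by ∂[p,q] = [q] − [p].
The 9×27 boundary matrix has rank 8 and Smith normal form diag(1,1,1,1,1,1,1,1).

Boundary ∂_2: C_2 → C_1 sends each 2-simplex [p,q,r] to [q,r] − [p,r] + [p,q]. For instance
  ∂[v_5,v_6,v_7] = [v_6,v_7] − [v_5,v_7] + [v_5,v_6],
  ∂[v_1,v_6,v_8] = [v_6,v_8] − [v_1,v_8] + [v_1,v_6].
As a 27×18 matrix over Z this has rank 18, with invariant factors (1,1,1,1,1,1,1,1,1,1,1,1,1,1,1,1,1,2).

Computing H_k = (kernel of ∂_k) / (image of ∂_{k+1}):

  H_2: rank ker ∂_2 − rank ∂_3 = (18 − 18) − 0 = 0, and there is no ∂_3, so H_2 = 0.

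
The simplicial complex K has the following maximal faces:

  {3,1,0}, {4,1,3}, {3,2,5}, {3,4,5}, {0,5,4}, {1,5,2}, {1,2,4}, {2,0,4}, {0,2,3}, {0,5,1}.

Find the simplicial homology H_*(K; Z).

H_0 ≅ Z,  H_1 ≅ Z/2,  H_2 = 0.

Order the vertices as 0 < 1 < 2 < 3 < 4 < 5. Listing each simplex with vertices in this order, K has dimension 2 with simplices:

  0-simplices (6): [0], [1], [2], [3], [4], [5]
  1-simplices (15): [0,1], [0,2], [0,3], [0,4], [0,5], [1,2], [1,3], [1,4], [1,5], [2,3], [2,4], [2,5], [3,4], [3,5], [4,5]
  2-simplices (10): [0,1,3], [0,1,5], [0,2,3], [0,2,4], [0,4,5], [1,2,4], [1,2,5], [1,3,4], [2,3,5], [3,4,5]

giving chain groups C_0 ≅ Z^6, C_1 ≅ Z^15, C_2 ≅ Z^10.

∂_1: C_1 → C_0 maps an edge to its endpoints' difference, ∂[p,q] = q − p.
As a 6×15 matrix over Z this has rank 5, with invariant factors (1,1,1,1,1).

∂_2: C_2 → C_1 maps a triangle to the signed sum of its edges. For instance
  ∂[2,3,5] = [3,5] − [2,5] + [2,3],
  ∂[0,2,3] = [2,3] − [0,3] + [0,2].
The resulting 15×10 matrix has rank 10, and its Smith normal form has invariant factors (1,1,1,1,1,1,1,1,1,2).

Now H_k = ker ∂_k / im ∂_{k+1}, so:

  H_0: rank C_0 − rank ∂_1 = 6 − 5 = 1, and the invariant factors of ∂_1 are all 1, so H_0 ≅ Z.
  H_1: rank ker ∂_1 − rank ∂_2 = (15 − 5) − 10 = 0, and ∂_2 has invariant factor 2 > 1, so H_1 ≅ Z/2.
  H_2: rank ker ∂_2 − rank ∂_3 = (10 − 10) − 0 = 0, and there is no ∂_3, so H_2 ≅ 0.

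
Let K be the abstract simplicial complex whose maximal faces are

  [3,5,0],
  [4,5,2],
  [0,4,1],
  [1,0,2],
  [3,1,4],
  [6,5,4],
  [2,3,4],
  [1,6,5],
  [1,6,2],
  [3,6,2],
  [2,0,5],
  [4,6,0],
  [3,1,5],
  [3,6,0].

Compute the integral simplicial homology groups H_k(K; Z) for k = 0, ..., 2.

H_0 ≅ Z,  H_1 ≅ Z^2,  H_2 ≅ Z.

Fix the vertex order 0 < 1 < 2 < 3 < 4 < 5 < 6 and write every simplex with vertices in increasing order. Then dim K = 2 and the simplices of K are:

  0-simplices (7): [0], [1], [2], [3], [4], [5], [6]
  1-simplices (21): [0,1], [0,2], [0,3], [0,4], [0,5], [0,6], [1,2], [1,3], [1,4], [1,5], [1,6], [2,3], [2,4], [2,5], [2,6], [3,4], [3,5], [3,6], [4,5], [4,6], [5,6]
  2-simplices (14): [0,1,2], [0,1,4], [0,2,5], [0,3,5], [0,3,6], [0,4,6], [1,2,6], [1,3,4], [1,3,5], [1,5,6], [2,3,4], [2,3,6], [2,4,5], [4,5,6]

Hence C_0 ≅ Z^7, C_1 ≅ Z^21, C_2 ≅ Z^14.

The boundary map ∂_1: C_1 → C_0 maps an edge to its endpoints' difference, ∂[p,q] = q − p. For instance
  ∂[2,6] = [6] − [2].
The resulting 7×21 matrix has rank 6, and its Smith normal form has invariant factors (1,1,1,1,1,1).

The boundary map ∂_2: C_2 → C_1 maps a triangle to the signed sum of its edges. For instance
  ∂[1,3,5] = [3,5] − [1,5] + [1,3],
  ∂[0,2,5] = [2,5] − [0,5] + [0,2].
As a 21×14 matrix over Z this has rank 13, with invariant factors (1,1,1,1,1,1,1,1,1,1,1,1,1).

Now H_k = ker ∂_k / im ∂_{k+1}, so:

  H_0: rank C_0 − rank ∂_1 = 7 − 6 = 1, and the invariant factors of ∂_1 are all 1, so H_0 ≅ Z.
  H_1: rank ker ∂_1 − rank ∂_2 = (21 − 6) − 13 = 2, and the invariant factors of ∂_2 are all 1, so H_1 ≅ Z^2.
  H_2: rank ker ∂_2 − rank ∂_3 = (14 − 13) − 0 = 1, and there is no ∂_3, so H_2 ≅ Z.

(K is a triangulation of the torus T^2.)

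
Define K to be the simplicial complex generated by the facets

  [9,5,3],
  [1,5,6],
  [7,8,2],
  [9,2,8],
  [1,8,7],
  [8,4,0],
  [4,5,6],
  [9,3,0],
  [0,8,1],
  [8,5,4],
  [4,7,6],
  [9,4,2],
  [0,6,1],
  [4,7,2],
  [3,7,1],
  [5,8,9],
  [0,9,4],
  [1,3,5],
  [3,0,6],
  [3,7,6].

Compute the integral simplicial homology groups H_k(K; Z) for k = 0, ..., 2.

Order the vertices as 0 < 1 < 2 < 3 < 4 < 5 < 6 < 7 < 8 < 9. Listing each simplex with vertices in this order, K has dimension 2 with simplices:

  0-simplices (10): [0], [1], [2], [3], [4], [5], [6], [7], [8], [9]
  1-simplices (30): (30 of them)
  2-simplices (20): (20 of them)

Hence C_0 ≅ Z^10, C_1 ≅ Z^30, C_2 ≅ Z^20.

∂_1: C_1 → C_0 maps an edge to its endpoints' difference, ∂[p,q] = q − p. For instance
  ∂[0,4] = [4] − [0].
The resulting 10×30 matrix has rank 9, and its Smith normal form has invariant factors (1,1,1,1,1,1,1,1,1).

The boundary map ∂_2: C_2 → C_1 acts by ∂[p,q,r] = [q,r] − [p,r] + [p,q]. For instance
  ∂[2,7,8] = [7,8] − [2,8] + [2,7],
  ∂[2,4,9] = [4,9] − [2,9] + [2,4].
This gives a 30×20 integer matrix of rank 20; reducing to Smith normal form yields diagonal entries (1,1,1,1,1,1,1,1,1,1,1,1,1,1,1,1,1,1,1,2).

From H_k ≅ ker(∂_k) / im(∂_{k+1}) we obtain:

  H_0: rank C_0 − rank ∂_1 = 10 − 9 = 1, and the invariant factors of ∂_1 are all 1, so H_0 = Z.
  H_1: rank ker ∂_1 − rank ∂_2 = (30 − 9) − 20 = 1, and ∂_2 has invariant factor 2 > 1, so H_1 = Z ⊕ Z/2.
  H_2: rank ker ∂_2 − rank ∂_3 = (20 − 20) − 0 = 0, and there is no ∂_3, so H_2 = 0.

(K is a triangulation of the Klein bottle.)

H_0 = Z,  H_1 = Z ⊕ Z/2,  H_2 = 0.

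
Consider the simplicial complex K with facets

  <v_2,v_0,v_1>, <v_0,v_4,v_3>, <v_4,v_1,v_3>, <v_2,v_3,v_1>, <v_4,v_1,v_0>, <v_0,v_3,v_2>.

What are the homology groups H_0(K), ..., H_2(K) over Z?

H_0 = Z,  H_1 = 0,  H_2 = Z.

K has 5 vertices, 9 edges, 6 triangles.
rank ∂_0 = 0, rank ∂_1 = 4 ⇒ b_0 = 5 − 0 − 4 = 1; all invariant factors of ∂_1 are 1 so no torsion. So H_0 ≅ Z.
rank ∂_1 = 4, rank ∂_2 = 5 ⇒ b_1 = 9 − 4 − 5 = 0; all invariant factors of ∂_2 are 1 so no torsion. So H_1 ≅ 0.
rank ∂_2 = 5, rank ∂_3 = 0 ⇒ b_2 = 6 − 5 − 0 = 1. So H_2 ≅ Z.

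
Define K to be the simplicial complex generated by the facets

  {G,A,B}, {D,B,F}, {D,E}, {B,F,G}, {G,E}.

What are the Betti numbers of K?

b_0 = 1, b_1 = 1, b_2 = 0.

Order the vertices as A < B < D < E < F < G. Listing each simplex with vertices in this order, K has dimension 2 with simplices:

  0-simplices (6): A, B, D, E, F, G
  1-simplices (9): AB, AG, BD, BF, BG, DE, DF, EG, FG
  2-simplices (3): ABG, BDF, BFG

so the chain groups are C_0 ≅ Z^6, C_1 ≅ Z^9, C_2 ≅ Z^3.

∂_1: C_1 → C_0 sends each edge [p,q] (with p < q) to q − p.
The resulting 6×9 matrix has rank 5, and its Smith normal form has invariant factors (1,1,1,1,1).

The boundary map ∂_2: C_2 → C_1 maps a triangle to the signed sum of its edges. For instance
  ∂ABG = BG − AG + AB,
  ∂BDF = DF − BF + BD.
This gives a 9×3 integer matrix of rank 3; reducing to Smith normal form yields diagonal entries (1,1,1).

Computing H_k = (kernel of ∂_k) / (image of ∂_{k+1}):

  H_0: rank C_0 − rank ∂_1 = 6 − 5 = 1, and the invariant factors of ∂_1 are all 1, so H_0 ≅ Z.
  H_1: rank ker ∂_1 − rank ∂_2 = (9 − 5) − 3 = 1, and the invariant factors of ∂_2 are all 1, so H_1 ≅ Z.
  H_2: rank ker ∂_2 − rank ∂_3 = (3 − 3) − 0 = 0, and there is no ∂_3, so H_2 ≅ 0.

As a check, the Euler characteristic is 6 − 9 + 3 = 0, which agrees with 1 − 1 + 0 = 0.

Hence the Betti numbers are b_0 = 1, b_1 = 1, b_2 = 0.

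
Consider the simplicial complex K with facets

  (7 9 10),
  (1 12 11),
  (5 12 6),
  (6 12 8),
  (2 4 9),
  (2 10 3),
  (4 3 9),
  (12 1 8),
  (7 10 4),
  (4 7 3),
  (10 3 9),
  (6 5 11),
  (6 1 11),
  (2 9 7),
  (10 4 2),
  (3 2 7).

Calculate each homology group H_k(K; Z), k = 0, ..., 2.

Fix the vertex order 1 < 2 < 3 < 4 < 5 < 6 < 7 < 8 < 9 < 10 < 11 < 12 and write every simplex with vertices in increasing order. Then dim K = 2 and the simplices of K are:

  0-simplices (12): [1], [2], [3], [4], [5], [6], [7], [8], [9], [10], [11], [12]
  1-simplices (27): (27 of them)
  2-simplices (16): [1,6,11], [1,8,12], [1,11,12], [2,3,7], [2,3,10], [2,4,9], [2,4,10], [2,7,9], [3,4,7], [3,4,9], [3,9,10], [4,7,10], [5,6,11], [5,6,12], [6,8,12], [7,9,10]

so the chain groups are C_0 ≅ Z^12, C_1 ≅ Z^27, C_2 ≅ Z^16.

Boundary ∂_1: C_1 → C_0 maps an edge to its endpoints' difference, ∂[p,q] = q − p. For instance
  ∂[6,11] = [11] − [6].
The 12×27 boundary matrix has rank 10 and Smith normal form diag(1,1,1,1,1,1,1,1,1,1).

∂_2: C_2 → C_1 sends each 2-simplex [p,q,r] to [q,r] − [p,r] + [p,q]. For instance
  ∂[2,3,7] = [3,7] − [2,7] + [2,3],
  ∂[6,8,12] = [8,12] − [6,12] + [6,8].
This gives a 27×16 integer matrix of rank 16; reducing to Smith normal form yields diagonal entries (1,1,1,1,1,1,1,1,1,1,1,1,1,1,1,2).

From H_k ≅ ker(∂_k) / im(∂_{k+1}) we obtain:

  H_0: rank C_0 − rank ∂_1 = 12 − 10 = 2, and the invariant factors of ∂_1 are all 1, so H_0 = Z^2.
  H_1: rank ker ∂_1 − rank ∂_2 = (27 − 10) − 16 = 1, and ∂_2 has invariant factor 2 > 1, so H_1 = Z ⊕ Z/2.
  H_2: rank ker ∂_2 − rank ∂_3 = (16 − 16) − 0 = 0, and there is no ∂_3, so H_2 = 0.

H_0 = Z^2,  H_1 = Z ⊕ Z/2,  H_2 = 0.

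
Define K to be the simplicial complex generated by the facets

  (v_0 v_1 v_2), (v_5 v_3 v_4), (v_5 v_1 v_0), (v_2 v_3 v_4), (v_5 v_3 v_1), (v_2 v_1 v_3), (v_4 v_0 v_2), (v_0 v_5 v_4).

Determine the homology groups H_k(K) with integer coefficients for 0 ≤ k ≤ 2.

K has 6 vertices, 12 edges, 8 triangles.
rank ∂_0 = 0, rank ∂_1 = 5 ⇒ b_0 = 6 − 0 − 5 = 1; all invariant factors of ∂_1 are 1 so no torsion. So H_0 = Z.
rank ∂_1 = 5, rank ∂_2 = 7 ⇒ b_1 = 12 − 5 − 7 = 0; all invariant factors of ∂_2 are 1 so no torsion. So H_1 = 0.
rank ∂_2 = 7, rank ∂_3 = 0 ⇒ b_2 = 8 − 7 − 0 = 1. So H_2 = Z.

H_0 ≅ Z,  H_1 = 0,  H_2 ≅ Z.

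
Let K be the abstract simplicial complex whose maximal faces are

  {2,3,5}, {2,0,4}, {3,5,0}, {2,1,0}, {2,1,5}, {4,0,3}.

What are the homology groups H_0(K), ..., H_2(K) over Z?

H_0 = Z,  H_1 = Z,  H_2 = 0.

Take the total order 0 < 1 < 2 < 3 < 4 < 5 on the vertex set. Then K (dimension 2) consists of the simplices:

  0-simplices (6): [0], [1], [2], [3], [4], [5]
  1-simplices (12): [0,1], [0,2], [0,3], [0,4], [0,5], [1,2], [1,5], [2,3], [2,4], [2,5], [3,4], [3,5]
  2-simplices (6): [0,1,2], [0,2,4], [0,3,4], [0,3,5], [1,2,5], [2,3,5]

so the chain groups are C_0 ≅ Z^6, C_1 ≅ Z^12, C_2 ≅ Z^6.

Boundary ∂_1: C_1 → C_0 maps an edge to its endpoints' difference, ∂[p,q] = q − p. For instance
  ∂[1,2] = [2] − [1].
The resulting 6×12 matrix has rank 5, and its Smith normal form has invariant factors (1,1,1,1,1).

∂_2: C_2 → C_1 acts by ∂[p,q,r] = [q,r] − [p,r] + [p,q]. For instance
  ∂[0,3,5] = [3,5] − [0,5] + [0,3],
  ∂[0,2,4] = [2,4] − [0,4] + [0,2].
The resulting 12×6 matrix has rank 6, and its Smith normal form has invariant factors (1,1,1,1,1,1).

Reading off H_k = ker ∂_k / im ∂_{k+1}:

  H_0: rank C_0 − rank ∂_1 = 6 − 5 = 1, and the invariant factors of ∂_1 are all 1, so H_0 = Z.
  H_1: rank ker ∂_1 − rank ∂_2 = (12 − 5) − 6 = 1, and the invariant factors of ∂_2 are all 1, so H_1 = Z.
  H_2: rank ker ∂_2 − rank ∂_3 = (6 − 6) − 0 = 0, and there is no ∂_3, so H_2 = 0.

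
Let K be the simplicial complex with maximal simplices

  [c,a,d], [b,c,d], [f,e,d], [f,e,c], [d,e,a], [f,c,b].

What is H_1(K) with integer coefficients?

H_1 ≅ Z.

Fix the vertex order a < b < c < d < e < f and write every simplex with vertices in increasing order. Then dim K = 2 and the simplices of K are:

  0-simplices (6): a, b, c, d, e, f
  1-simplices (12): ac, ad, ae, bc, bd, bf, cd, ce, cf, de, df, ef
  2-simplices (6): acd, ade, bcd, bcf, cef, def

so the chain groups are C_0 ≅ Z^6, C_1 ≅ Z^12, C_2 ≅ Z^6.

The boundary map ∂_1: C_1 → C_0 maps an edge to its endpoints' difference, ∂[p,q] = q − p.
The resulting 6×12 matrix has rank 5, and its Smith normal form has invariant factors (1,1,1,1,1).

∂_2: C_2 → C_1 acts by ∂[p,q,r] = [q,r] − [p,r] + [p,q]. For instance
  ∂cef = ef − cf + ce,
  ∂acd = cd − ad + ac.
The resulting 12×6 matrix has rank 6, and its Smith normal form has invariant factors (1,1,1,1,1,1).

From H_k ≅ ker(∂_k) / im(∂_{k+1}) we obtain:

  H_1: rank ker ∂_1 − rank ∂_2 = (12 − 5) − 6 = 1, and the invariant factors of ∂_2 are all 1, so H_1 = Z.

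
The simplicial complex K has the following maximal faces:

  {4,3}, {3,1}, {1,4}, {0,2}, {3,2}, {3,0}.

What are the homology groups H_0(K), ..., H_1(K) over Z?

We work with the vertex ordering 0 < 1 < 2 < 3 < 4. The simplices of K, each written with vertices in increasing order, are:

  0-simplices (5): [0], [1], [2], [3], [4]
  1-simplices (6): [0,2], [0,3], [1,3], [1,4], [2,3], [3,4]

Hence C_0 ≅ Z^5, C_1 ≅ Z^6.

∂_1: C_1 → C_0 maps an edge to its endpoints' difference, ∂[p,q] = q − p. For instance
  ∂[3,4] = [4] − [3].
This gives a 5×6 integer matrix of rank 4; reducing to Smith normal form yields diagonal entries (1,1,1,1).

From H_k ≅ ker(∂_k) / im(∂_{k+1}) we obtain:

  H_0: rank C_0 − rank ∂_1 = 5 − 4 = 1, and the invariant factors of ∂_1 are all 1, so H_0 = Z.
  H_1: rank ker ∂_1 − rank ∂_2 = (6 − 4) − 0 = 2, and there is no ∂_2, so H_1 = Z^2.

H_0 ≅ Z,  H_1 ≅ Z^2.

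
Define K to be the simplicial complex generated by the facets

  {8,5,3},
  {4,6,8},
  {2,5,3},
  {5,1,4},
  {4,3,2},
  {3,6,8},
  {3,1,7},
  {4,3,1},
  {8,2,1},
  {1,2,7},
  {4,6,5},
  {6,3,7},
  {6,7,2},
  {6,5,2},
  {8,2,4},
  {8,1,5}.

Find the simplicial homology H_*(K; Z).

H_0 = Z,  H_1 = Z^2,  H_2 = Z.

Take the total order 1 < 2 < 3 < 4 < 5 < 6 < 7 < 8 on the vertex set. Then K (dimension 2) consists of the simplices:

  0-simplices (8): [1], [2], [3], [4], [5], [6], [7], [8]
  1-simplices (24): (24 of them)
  2-simplices (16): [1,2,7], [1,2,8], [1,3,4], [1,3,7], [1,4,5], [1,5,8], [2,3,4], [2,3,5], [2,4,8], [2,5,6], [2,6,7], [3,5,8], [3,6,7], [3,6,8], [4,5,6], [4,6,8]

giving chain groups C_0 ≅ Z^8, C_1 ≅ Z^24, C_2 ≅ Z^16.

∂_1: C_1 → C_0 is given by ∂[p,q] = [q] − [p].
The 8×24 boundary matrix has rank 7 and Smith normal form diag(1,1,1,1,1,1,1).

∂_2: C_2 → C_1 sends each 2-simplex [p,q,r] to [q,r] − [p,r] + [p,q]. For instance
  ∂[1,2,8] = [2,8] − [1,8] + [1,2],
  ∂[2,6,7] = [6,7] − [2,7] + [2,6].
The 24×16 boundary matrix has rank 15 and Smith normal form diag(1,1,1,1,1,1,1,1,1,1,1,1,1,1,1).

Reading off H_k = ker ∂_k / im ∂_{k+1}:

  H_0: rank C_0 − rank ∂_1 = 8 − 7 = 1, and the invariant factors of ∂_1 are all 1, so H_0 ≅ Z.
  H_1: rank ker ∂_1 − rank ∂_2 = (24 − 7) − 15 = 2, and the invariant factors of ∂_2 are all 1, so H_1 ≅ Z^2.
  H_2: rank ker ∂_2 − rank ∂_3 = (16 − 15) − 0 = 1, and there is no ∂_3, so H_2 ≅ Z.

As a check, the Euler characteristic is 8 − 24 + 16 = 0, which agrees with 1 − 2 + 1 = 0.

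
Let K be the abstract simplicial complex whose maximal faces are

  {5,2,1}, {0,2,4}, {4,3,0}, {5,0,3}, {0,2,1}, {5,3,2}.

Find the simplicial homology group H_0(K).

H_0 = Z.

Take the total order 0 < 1 < 2 < 3 < 4 < 5 on the vertex set. Then K (dimension 2) consists of the simplices:

  0-simplices (6): [0], [1], [2], [3], [4], [5]
  1-simplices (12): [0,1], [0,2], [0,3], [0,4], [0,5], [1,2], [1,5], [2,3], [2,4], [2,5], [3,4], [3,5]
  2-simplices (6): [0,1,2], [0,2,4], [0,3,4], [0,3,5], [1,2,5], [2,3,5]

Hence C_0 ≅ Z^6, C_1 ≅ Z^12, C_2 ≅ Z^6.

The boundary map ∂_1: C_1 → C_0 maps an edge to its endpoints' difference, ∂[p,q] = q − p.
This gives a 6×12 integer matrix of rank 5; reducing to Smith normal form yields diagonal entries (1,1,1,1,1).

∂_2: C_2 → C_1 sends each 2-simplex [p,q,r] to [q,r] − [p,r] + [p,q]. For instance
  ∂[0,1,2] = [1,2] − [0,2] + [0,1],
  ∂[2,3,5] = [3,5] − [2,5] + [2,3].
The 12×6 boundary matrix has rank 6 and Smith normal form diag(1,1,1,1,1,1).

Computing H_k = (kernel of ∂_k) / (image of ∂_{k+1}):

  H_0: rank C_0 − rank ∂_1 = 6 − 5 = 1, and the invariant factors of ∂_1 are all 1, so H_0 = Z.

(K is a triangulation of the cylinder S^1 x I.)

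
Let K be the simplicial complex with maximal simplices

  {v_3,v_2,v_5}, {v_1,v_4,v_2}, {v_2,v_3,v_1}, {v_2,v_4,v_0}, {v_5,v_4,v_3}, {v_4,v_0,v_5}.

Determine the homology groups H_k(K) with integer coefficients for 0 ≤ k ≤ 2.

H_0 = Z,  H_1 = Z,  H_2 = 0.

Order the vertices as v_0 < v_1 < v_2 < v_3 < v_4 < v_5. Listing each simplex with vertices in this order, K has dimension 2 with simplices:

  0-simplices (6): [v_0], [v_1], [v_2], [v_3], [v_4], [v_5]
  1-simplices (12): [v_0,v_2], [v_0,v_4], [v_0,v_5], [v_1,v_2], [v_1,v_3], [v_1,v_4], [v_2,v_3], [v_2,v_4], [v_2,v_5], [v_3,v_4], [v_3,v_5], [v_4,v_5]
  2-simplices (6): [v_0,v_2,v_4], [v_0,v_4,v_5], [v_1,v_2,v_3], [v_1,v_2,v_4], [v_2,v_3,v_5], [v_3,v_4,v_5]

giving chain groups C_0 ≅ Z^6, C_1 ≅ Z^12, C_2 ≅ Z^6.

∂_1: C_1 → C_0 is given by ∂[p,q] = [q] − [p]. For instance
  ∂[v_2,v_4] = [v_4] − [v_2].
The resulting 6×12 matrix has rank 5, and its Smith normal form has invariant factors (1,1,1,1,1).

The boundary map ∂_2: C_2 → C_1 maps a triangle to the signed sum of its edges. For instance
  ∂[v_3,v_4,v_5] = [v_4,v_5] − [v_3,v_5] + [v_3,v_4],
  ∂[v_0,v_2,v_4] = [v_2,v_4] − [v_0,v_4] + [v_0,v_2].
The resulting 12×6 matrix has rank 6, and its Smith normal form has invariant factors (1,1,1,1,1,1).

Computing H_k = (kernel of ∂_k) / (image of ∂_{k+1}):

  H_0: rank C_0 − rank ∂_1 = 6 − 5 = 1, and the invariant factors of ∂_1 are all 1, so H_0 = Z.
  H_1: rank ker ∂_1 − rank ∂_2 = (12 − 5) − 6 = 1, and the invariant factors of ∂_2 are all 1, so H_1 = Z.
  H_2: rank ker ∂_2 − rank ∂_3 = (6 − 6) − 0 = 0, and there is no ∂_3, so H_2 = 0.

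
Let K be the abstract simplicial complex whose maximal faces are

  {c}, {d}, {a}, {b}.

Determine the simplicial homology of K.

H_0 = Z^4.

Take the total order a < b < c < d on the vertex set. Then K (dimension 0) consists of the simplices:

  0-simplices (4): a, b, c, d

so the chain groups are C_0 ≅ Z^4.

Now H_k = ker ∂_k / im ∂_{k+1}, so:

  H_0: rank C_0 − rank ∂_1 = 4 − 0 = 4, and there is no ∂_1, so H_0 = Z^4.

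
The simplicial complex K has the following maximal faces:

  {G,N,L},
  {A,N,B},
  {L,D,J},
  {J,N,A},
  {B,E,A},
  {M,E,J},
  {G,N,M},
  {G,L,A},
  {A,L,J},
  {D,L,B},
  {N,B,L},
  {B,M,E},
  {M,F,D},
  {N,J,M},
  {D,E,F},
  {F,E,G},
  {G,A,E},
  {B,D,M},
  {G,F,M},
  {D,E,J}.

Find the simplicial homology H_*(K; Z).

H_0 = Z,  H_1 = Z ⊕ Z/2,  H_2 = 0.

Order the vertices as A < B < D < E < F < G < J < L < M < N. Listing each simplex with vertices in this order, K has dimension 2 with simplices:

  0-simplices (10): A, B, D, E, F, G, J, L, M, N
  1-simplices (30): AB, AE, AG, AJ, AL, AN, BD, BE, BL, BM, BN, DE, DF, DJ, DL, DM, EF, EG, EJ, EM, FG, FM, GL, GM, GN, JL, JM, JN, LN, MN
  2-simplices (20): ABE, ABN, AEG, AGL, AJL, AJN, BDL, BDM, BEM, BLN, DEF, DEJ, DFM, DJL, EFG, EJM, FGM, GLN, GMN, JMN

Hence C_0 ≅ Z^10, C_1 ≅ Z^30, C_2 ≅ Z^20.

∂_1: C_1 → C_0 is given by ∂[p,q] = [q] − [p]. For instance
  ∂BE = E − B.
The 10×30 boundary matrix has rank 9 and Smith normal form diag(1,1,1,1,1,1,1,1,1).

The boundary map ∂_2: C_2 → C_1 sends each 2-simplex [p,q,r] to [q,r] − [p,r] + [p,q]. For instance
  ∂AJN = JN − AN + AJ,
  ∂DEJ = EJ − DJ + DE.
The resulting 30×20 matrix has rank 20, and its Smith normal form has invariant factors (1,1,1,1,1,1,1,1,1,1,1,1,1,1,1,1,1,1,1,2).

Now H_k = ker ∂_k / im ∂_{k+1}, so:

  H_0: rank C_0 − rank ∂_1 = 10 − 9 = 1, and the invariant factors of ∂_1 are all 1, so H_0 = Z.
  H_1: rank ker ∂_1 − rank ∂_2 = (30 − 9) − 20 = 1, and ∂_2 has invariant factor 2 > 1, so H_1 = Z ⊕ Z/2.
  H_2: rank ker ∂_2 − rank ∂_3 = (20 − 20) − 0 = 0, and there is no ∂_3, so H_2 = 0.

(K is a triangulation of the Klein bottle.)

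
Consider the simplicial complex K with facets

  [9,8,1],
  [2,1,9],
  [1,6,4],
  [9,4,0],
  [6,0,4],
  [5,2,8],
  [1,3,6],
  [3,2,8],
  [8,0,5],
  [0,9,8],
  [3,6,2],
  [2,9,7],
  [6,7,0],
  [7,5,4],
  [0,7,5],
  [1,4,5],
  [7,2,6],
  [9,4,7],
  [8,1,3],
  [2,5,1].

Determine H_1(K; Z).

Fix the vertex order 0 < 1 < 2 < 3 < 4 < 5 < 6 < 7 < 8 < 9 and write every simplex with vertices in increasing order. Then dim K = 2 and the simplices of K are:

  0-simplices (10): [0], [1], [2], [3], [4], [5], [6], [7], [8], [9]
  1-simplices (30): (30 of them)
  2-simplices (20): (20 of them)

giving chain groups C_0 ≅ Z^10, C_1 ≅ Z^30, C_2 ≅ Z^20.

The boundary map ∂_1: C_1 → C_0 is given by ∂[p,q] = [q] − [p]. For instance
  ∂[7,9] = [9] − [7].
The resulting 10×30 matrix has rank 9, and its Smith normal form has invariant factors (1,1,1,1,1,1,1,1,1).

∂_2: C_2 → C_1 sends each 2-simplex [p,q,r] to [q,r] − [p,r] + [p,q]. For instance
  ∂[1,8,9] = [8,9] − [1,9] + [1,8],
  ∂[0,6,7] = [6,7] − [0,7] + [0,6].
The 30×20 boundary matrix has rank 20 and Smith normal form diag(1,1,1,1,1,1,1,1,1,1,1,1,1,1,1,1,1,1,1,2).

Reading off H_k = ker ∂_k / im ∂_{k+1}:

  H_1: rank ker ∂_1 − rank ∂_2 = (30 − 9) − 20 = 1, and ∂_2 has invariant factor 2 > 1, so H_1 = Z ⊕ Z/2.

(K is a triangulation of the Klein bottle.)

H_1 ≅ Z ⊕ Z/2.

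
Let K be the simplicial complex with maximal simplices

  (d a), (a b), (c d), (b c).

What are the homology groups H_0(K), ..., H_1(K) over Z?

Fix the vertex order a < b < c < d and write every simplex with vertices in increasing order. Then dim K = 1 and the simplices of K are:

  0-simplices (4): a, b, c, d
  1-simplices (4): ab, ad, bc, cd

giving chain groups C_0 ≅ Z^4, C_1 ≅ Z^4.

The boundary map ∂_1: C_1 → C_0 is given by ∂[p,q] = [q] − [p].
This gives a 4×4 integer matrix of rank 3; reducing to Smith normal form yields diagonal entries (1,1,1).

Now H_k = ker ∂_k / im ∂_{k+1}, so:

  H_0: rank C_0 − rank ∂_1 = 4 − 3 = 1, and the invariant factors of ∂_1 are all 1, so H_0 = Z.
  H_1: rank ker ∂_1 − rank ∂_2 = (4 − 3) − 0 = 1, and there is no ∂_2, so H_1 = Z.

As a check, the Euler characteristic is 4 − 4 = 0, which agrees with 1 − 1 = 0.

H_0 = Z,  H_1 = Z.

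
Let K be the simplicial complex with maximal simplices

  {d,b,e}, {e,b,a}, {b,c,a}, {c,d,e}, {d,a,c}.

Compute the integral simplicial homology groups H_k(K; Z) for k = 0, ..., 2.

Fix the vertex order a < b < c < d < e and write every simplex with vertices in increasing order. Then dim K = 2 and the simplices of K are:

  0-simplices (5): a, b, c, d, e
  1-simplices (10): ab, ac, ad, ae, bc, bd, be, cd, ce, de
  2-simplices (5): abc, abe, acd, bde, cde

giving chain groups C_0 ≅ Z^5, C_1 ≅ Z^10, C_2 ≅ Z^5.

Boundary ∂_1: C_1 → C_0 is given by ∂[p,q] = [q] − [p]. For instance
  ∂ce = e − c.
As a 5×10 matrix over Z this has rank 4, with invariant factors (1,1,1,1).

∂_2: C_2 → C_1 maps a triangle to the signed sum of its edges. For instance
  ∂cde = de − ce + cd,
  ∂acd = cd − ad + ac.
This gives a 10×5 integer matrix of rank 5; reducing to Smith normal form yields diagonal entries (1,1,1,1,1).

Reading off H_k = ker ∂_k / im ∂_{k+1}:

  H_0: rank C_0 − rank ∂_1 = 5 − 4 = 1, and the invariant factors of ∂_1 are all 1, so H_0 ≅ Z.
  H_1: rank ker ∂_1 − rank ∂_2 = (10 − 4) − 5 = 1, and the invariant factors of ∂_2 are all 1, so H_1 ≅ Z.
  H_2: rank ker ∂_2 − rank ∂_3 = (5 − 5) − 0 = 0, and there is no ∂_3, so H_2 ≅ 0.

H_0 = Z,  H_1 = Z,  H_2 = 0.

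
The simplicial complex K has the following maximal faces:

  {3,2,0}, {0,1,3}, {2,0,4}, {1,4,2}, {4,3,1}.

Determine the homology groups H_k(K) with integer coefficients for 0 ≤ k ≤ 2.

H_0 ≅ Z,  H_1 ≅ Z,  H_2 = 0.

Take the total order 0 < 1 < 2 < 3 < 4 on the vertex set. Then K (dimension 2) consists of the simplices:

  0-simplices (5): [0], [1], [2], [3], [4]
  1-simplices (10): [0,1], [0,2], [0,3], [0,4], [1,2], [1,3], [1,4], [2,3], [2,4], [3,4]
  2-simplices (5): [0,1,3], [0,2,3], [0,2,4], [1,2,4], [1,3,4]

giving chain groups C_0 ≅ Z^5, C_1 ≅ Z^10, C_2 ≅ Z^5.

The boundary map ∂_1: C_1 → C_0 is given by ∂[p,q] = [q] − [p].
As a 5×10 matrix over Z this has rank 4, with invariant factors (1,1,1,1).

The boundary map ∂_2: C_2 → C_1 maps a triangle to the signed sum of its edges. For instance
  ∂[0,2,4] = [2,4] − [0,4] + [0,2],
  ∂[1,3,4] = [3,4] − [1,4] + [1,3].
The 10×5 boundary matrix has rank 5 and Smith normal form diag(1,1,1,1,1).

Now H_k = ker ∂_k / im ∂_{k+1}, so:

  H_0: rank C_0 − rank ∂_1 = 5 − 4 = 1, and the invariant factors of ∂_1 are all 1, so H_0 ≅ Z.
  H_1: rank ker ∂_1 − rank ∂_2 = (10 − 4) − 5 = 1, and the invariant factors of ∂_2 are all 1, so H_1 ≅ Z.
  H_2: rank ker ∂_2 − rank ∂_3 = (5 − 5) − 0 = 0, and there is no ∂_3, so H_2 ≅ 0.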